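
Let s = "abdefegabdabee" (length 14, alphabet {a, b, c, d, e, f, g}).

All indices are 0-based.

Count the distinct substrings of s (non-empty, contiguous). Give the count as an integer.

rank | idx | suffix
   0 |   7 | abdabee
   1 |   0 | abdefegabdabee
   2 |  10 | abee
   3 |   8 | bdabee
   4 |   1 | bdefegabdabee
   5 |  11 | bee
   6 |   9 | dabee
   7 |   2 | defegabdabee
   8 |  13 | e
   9 |  12 | ee
  10 |   3 | efegabdabee
  11 |   5 | egabdabee
  12 |   4 | fegabdabee
  13 |   6 | gabdabee

SA = [7, 0, 10, 8, 1, 11, 9, 2, 13, 12, 3, 5, 4, 6]
[i] adj suffixes → lcp
  [1] 7/0 → 3 ('abd')
  [2] 0/10 → 2 ('ab')
  [3] 10/8 → 0 ('')
  [4] 8/1 → 2 ('bd')
  [5] 1/11 → 1 ('b')
  [6] 11/9 → 0 ('')
  [7] 9/2 → 1 ('d')
  [8] 2/13 → 0 ('')
  [9] 13/12 → 1 ('e')
  [10] 12/3 → 1 ('e')
  [11] 3/5 → 1 ('e')
  [12] 5/4 → 0 ('')
  [13] 4/6 → 0 ('')

n(n+1)/2 = 14·15/2 = 105
Σ LCP = 0 + 3 + 2 + 0 + 2 + 1 + 0 + 1 + 0 + 1 + 1 + 1 + 0 + 0 = 12
distinct = 105 − 12 = 93

93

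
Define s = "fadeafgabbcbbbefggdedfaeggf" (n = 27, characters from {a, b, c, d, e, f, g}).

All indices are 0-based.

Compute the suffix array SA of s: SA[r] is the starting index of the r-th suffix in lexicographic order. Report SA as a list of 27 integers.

sorted suffixes:
  #0 SA[0]=7  'abbcbbbefggdedfaeggf'
  #1 SA[1]=1  'adeafgabbcbbbefggdedfaeggf'
  #2 SA[2]=22  'aeggf'
  #3 SA[3]=4  'afgabbcbbbefggdedfaeggf'
  #4 SA[4]=11  'bbbefggdedfaeggf'
  #5 SA[5]=8  'bbcbbbefggdedfaeggf'
  #6 SA[6]=12  'bbefggdedfaeggf'
  #7 SA[7]=9  'bcbbbefggdedfaeggf'
  #8 SA[8]=13  'befggdedfaeggf'
  #9 SA[9]=10  'cbbbefggdedfaeggf'
  #10 SA[10]=2  'deafgabbcbbbefggdedfaeggf'
  #11 SA[11]=18  'dedfaeggf'
  #12 SA[12]=20  'dfaeggf'
  #13 SA[13]=3  'eafgabbcbbbefggdedfaeggf'
  #14 SA[14]=19  'edfaeggf'
  #15 SA[15]=14  'efggdedfaeggf'
  #16 SA[16]=23  'eggf'
  #17 SA[17]=26  'f'
  #18 SA[18]=0  'fadeafgabbcbbbefggdedfaeggf'
  #19 SA[19]=21  'faeggf'
  #20 SA[20]=5  'fgabbcbbbefggdedfaeggf'
  #21 SA[21]=15  'fggdedfaeggf'
  #22 SA[22]=6  'gabbcbbbefggdedfaeggf'
  #23 SA[23]=17  'gdedfaeggf'
  #24 SA[24]=25  'gf'
  #25 SA[25]=16  'ggdedfaeggf'
  #26 SA[26]=24  'ggf'

[7, 1, 22, 4, 11, 8, 12, 9, 13, 10, 2, 18, 20, 3, 19, 14, 23, 26, 0, 21, 5, 15, 6, 17, 25, 16, 24]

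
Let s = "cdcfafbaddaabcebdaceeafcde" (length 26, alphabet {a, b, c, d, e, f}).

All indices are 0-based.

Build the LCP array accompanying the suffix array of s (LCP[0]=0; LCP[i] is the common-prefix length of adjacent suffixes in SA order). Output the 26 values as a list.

rank | idx | suffix
   0 |  10 | aabcebdaceeafcde
   1 |  11 | abcebdaceeafcde
   2 |  17 | aceeafcde
   3 |   7 | addaabcebdaceeafcde
   4 |   4 | afbaddaabcebdaceeafcde
   5 |  21 | afcde
   6 |   6 | baddaabcebdaceeafcde
   7 |  12 | bcebdaceeafcde
   8 |  15 | bdaceeafcde
   9 |   0 | cdcfafbaddaabcebdaceeafcde
  10 |  23 | cde
  11 |  13 | cebdaceeafcde
  12 |  18 | ceeafcde
  13 |   2 | cfafbaddaabcebdaceeafcde
  14 |   9 | daabcebdaceeafcde
  15 |  16 | daceeafcde
  16 |   1 | dcfafbaddaabcebdaceeafcde
  17 |   8 | ddaabcebdaceeafcde
  18 |  24 | de
  19 |  25 | e
  20 |  20 | eafcde
  21 |  14 | ebdaceeafcde
  22 |  19 | eeafcde
  23 |   3 | fafbaddaabcebdaceeafcde
  24 |   5 | fbaddaabcebdaceeafcde
  25 |  22 | fcde

SA = [10, 11, 17, 7, 4, 21, 6, 12, 15, 0, 23, 13, 18, 2, 9, 16, 1, 8, 24, 25, 20, 14, 19, 3, 5, 22]
[i] adj suffixes → lcp
  [1] 10/11 → 1 ('a')
  [2] 11/17 → 1 ('a')
  [3] 17/7 → 1 ('a')
  [4] 7/4 → 1 ('a')
  [5] 4/21 → 2 ('af')
  [6] 21/6 → 0 ('')
  [7] 6/12 → 1 ('b')
  [8] 12/15 → 1 ('b')
  [9] 15/0 → 0 ('')
  [10] 0/23 → 2 ('cd')
  [11] 23/13 → 1 ('c')
  [12] 13/18 → 2 ('ce')
  [13] 18/2 → 1 ('c')
  [14] 2/9 → 0 ('')
  [15] 9/16 → 2 ('da')
  [16] 16/1 → 1 ('d')
  [17] 1/8 → 1 ('d')
  [18] 8/24 → 1 ('d')
  [19] 24/25 → 0 ('')
  [20] 25/20 → 1 ('e')
  [21] 20/14 → 1 ('e')
  [22] 14/19 → 1 ('e')
  [23] 19/3 → 0 ('')
  [24] 3/5 → 1 ('f')
  [25] 5/22 → 1 ('f')

[0, 1, 1, 1, 1, 2, 0, 1, 1, 0, 2, 1, 2, 1, 0, 2, 1, 1, 1, 0, 1, 1, 1, 0, 1, 1]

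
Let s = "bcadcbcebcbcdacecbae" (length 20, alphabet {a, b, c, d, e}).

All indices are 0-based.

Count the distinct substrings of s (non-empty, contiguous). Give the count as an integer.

188

rank | idx | suffix
   0 |  13 | acecbae
   1 |   2 | adcbcebcbcdacecbae
   2 |  18 | ae
   3 |  17 | bae
   4 |   0 | bcadcbcebcbcdacecbae
   5 |   8 | bcbcdacecbae
   6 |  10 | bcdacecbae
   7 |   5 | bcebcbcdacecbae
   8 |   1 | cadcbcebcbcdacecbae
   9 |  16 | cbae
  10 |   9 | cbcdacecbae
  11 |   4 | cbcebcbcdacecbae
  12 |  11 | cdacecbae
  13 |   6 | cebcbcdacecbae
  14 |  14 | cecbae
  15 |  12 | dacecbae
  16 |   3 | dcbcebcbcdacecbae
  17 |  19 | e
  18 |   7 | ebcbcdacecbae
  19 |  15 | ecbae

SA = [13, 2, 18, 17, 0, 8, 10, 5, 1, 16, 9, 4, 11, 6, 14, 12, 3, 19, 7, 15]
[i] adj suffixes → lcp
  [1] 13/2 → 1 ('a')
  [2] 2/18 → 1 ('a')
  [3] 18/17 → 0 ('')
  [4] 17/0 → 1 ('b')
  [5] 0/8 → 2 ('bc')
  [6] 8/10 → 2 ('bc')
  [7] 10/5 → 2 ('bc')
  [8] 5/1 → 0 ('')
  [9] 1/16 → 1 ('c')
  [10] 16/9 → 2 ('cb')
  [11] 9/4 → 3 ('cbc')
  [12] 4/11 → 1 ('c')
  [13] 11/6 → 1 ('c')
  [14] 6/14 → 2 ('ce')
  [15] 14/12 → 0 ('')
  [16] 12/3 → 1 ('d')
  [17] 3/19 → 0 ('')
  [18] 19/7 → 1 ('e')
  [19] 7/15 → 1 ('e')

n(n+1)/2 = 20·21/2 = 210
Σ LCP = 0 + 1 + 1 + 0 + 1 + 2 + 2 + 2 + 0 + 1 + 2 + 3 + 1 + 1 + 2 + 0 + 1 + 0 + 1 + 1 = 22
distinct = 210 − 22 = 188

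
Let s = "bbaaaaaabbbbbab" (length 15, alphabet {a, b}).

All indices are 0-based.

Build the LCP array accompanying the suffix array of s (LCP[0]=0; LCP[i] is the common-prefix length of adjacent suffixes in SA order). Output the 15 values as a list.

rank→(start, suffix):
  0 → (2, 'aaaaaabbbbbab')
  1 → (3, 'aaaaabbbbbab')
  2 → (4, 'aaaabbbbbab')
  3 → (5, 'aaabbbbbab')
  4 → (6, 'aabbbbbab')
  5 → (13, 'ab')
  6 → (7, 'abbbbbab')
  7 → (14, 'b')
  8 → (1, 'baaaaaabbbbbab')
  9 → (12, 'bab')
  10 → (0, 'bbaaaaaabbbbbab')
  11 → (11, 'bbab')
  12 → (10, 'bbbab')
  13 → (9, 'bbbbab')
  14 → (8, 'bbbbbab')

SA = [2, 3, 4, 5, 6, 13, 7, 14, 1, 12, 0, 11, 10, 9, 8]
rank  pair      lcp
   1  s[2:],s[3:]  5  'aaaaa'
   2  s[3:],s[4:]  4  'aaaa'
   3  s[4:],s[5:]  3  'aaa'
   4  s[5:],s[6:]  2  'aa'
   5  s[6:],s[13:]  1  'a'
   6  s[13:],s[7:]  2  'ab'
   7  s[7:],s[14:]  0  ''
   8  s[14:],s[1:]  1  'b'
   9  s[1:],s[12:]  2  'ba'
  10  s[12:],s[0:]  1  'b'
  11  s[0:],s[11:]  3  'bba'
  12  s[11:],s[10:]  2  'bb'
  13  s[10:],s[9:]  3  'bbb'
  14  s[9:],s[8:]  4  'bbbb'

[0, 5, 4, 3, 2, 1, 2, 0, 1, 2, 1, 3, 2, 3, 4]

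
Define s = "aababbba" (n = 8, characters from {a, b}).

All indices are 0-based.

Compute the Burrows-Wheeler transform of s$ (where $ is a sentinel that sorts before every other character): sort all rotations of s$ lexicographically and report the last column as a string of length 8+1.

rank  rotation   last
    0  $aababbba  a
    1  a$aababbb  b
    2  aababbba$  $
    3  ababbba$a  a
    4  abbba$aab  b
    5  ba$aababb  b
    6  babbba$aa  a
    7  bba$aabab  b
    8  bbba$aaba  a

ab$abbaba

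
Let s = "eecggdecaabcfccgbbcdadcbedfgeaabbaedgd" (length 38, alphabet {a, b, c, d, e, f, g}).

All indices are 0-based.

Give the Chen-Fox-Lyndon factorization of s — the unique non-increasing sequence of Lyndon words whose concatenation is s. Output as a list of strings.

emit factor 1: 'e' (i=0, period=1)
emit factor 2: 'e' (i=1, period=1)
emit factor 3: 'cggde' (i=2, period=5)
emit factor 4: 'c' (i=7, period=1)
emit factor 5: 'aabcfccgbbcdadcbedfge' (i=8, period=21)
emit factor 6: 'aabbaedgd' (i=29, period=9)

["e", "e", "cggde", "c", "aabcfccgbbcdadcbedfge", "aabbaedgd"]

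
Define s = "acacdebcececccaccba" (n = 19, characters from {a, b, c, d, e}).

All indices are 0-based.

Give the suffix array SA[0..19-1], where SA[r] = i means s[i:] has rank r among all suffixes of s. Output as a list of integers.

rank→(start, suffix):
  0 → (18, 'a')
  1 → (0, 'acacdebcececccaccba')
  2 → (14, 'accba')
  3 → (2, 'acdebcececccaccba')
  4 → (17, 'ba')
  5 → (6, 'bcececccaccba')
  6 → (13, 'caccba')
  7 → (1, 'cacdebcececccaccba')
  8 → (16, 'cba')
  9 → (12, 'ccaccba')
  10 → (15, 'ccba')
  11 → (11, 'cccaccba')
  12 → (3, 'cdebcececccaccba')
  13 → (9, 'cecccaccba')
  14 → (7, 'cececccaccba')
  15 → (4, 'debcececccaccba')
  16 → (5, 'ebcececccaccba')
  17 → (10, 'ecccaccba')
  18 → (8, 'ececccaccba')

[18, 0, 14, 2, 17, 6, 13, 1, 16, 12, 15, 11, 3, 9, 7, 4, 5, 10, 8]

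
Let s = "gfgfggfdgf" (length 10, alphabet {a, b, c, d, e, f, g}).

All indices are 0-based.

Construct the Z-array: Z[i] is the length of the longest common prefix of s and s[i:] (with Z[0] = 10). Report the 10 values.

[10, 0, 3, 0, 1, 2, 0, 0, 2, 0]

Z[0]=10
i=1: fresh scan; Z[1]=0
i=2: fresh scan; Z[2]=3 grow→box=[2,5)
i=3: min(r-i=2, Z[1]=0)=0; Z[3]=0
i=4: min(r-i=1, Z[2]=3)=1; Z[4]=1
i=5: fresh scan; Z[5]=2 grow→box=[5,7)
i=6: min(r-i=1, Z[1]=0)=0; Z[6]=0
i=7: fresh scan; Z[7]=0
i=8: fresh scan; Z[8]=2 grow→box=[8,10)
i=9: min(r-i=1, Z[1]=0)=0; Z[9]=0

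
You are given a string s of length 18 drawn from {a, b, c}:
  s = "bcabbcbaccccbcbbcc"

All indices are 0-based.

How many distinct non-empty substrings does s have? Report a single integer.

144

rank | idx | suffix
   0 |   2 | abbcbaccccbcbbcc
   1 |   7 | accccbcbbcc
   2 |   6 | baccccbcbbcc
   3 |   3 | bbcbaccccbcbbcc
   4 |  14 | bbcc
   5 |   0 | bcabbcbaccccbcbbcc
   6 |   4 | bcbaccccbcbbcc
   7 |  12 | bcbbcc
   8 |  15 | bcc
   9 |  17 | c
  10 |   1 | cabbcbaccccbcbbcc
  11 |   5 | cbaccccbcbbcc
  12 |  13 | cbbcc
  13 |  11 | cbcbbcc
  14 |  16 | cc
  15 |  10 | ccbcbbcc
  16 |   9 | cccbcbbcc
  17 |   8 | ccccbcbbcc

SA = [2, 7, 6, 3, 14, 0, 4, 12, 15, 17, 1, 5, 13, 11, 16, 10, 9, 8]
i: (SA[i-1],SA[i]) lcp shared
  1: (2,7) 1 'a'
  2: (7,6) 0 ''
  3: (6,3) 1 'b'
  4: (3,14) 3 'bbc'
  5: (14,0) 1 'b'
  6: (0,4) 2 'bc'
  7: (4,12) 3 'bcb'
  8: (12,15) 2 'bc'
  9: (15,17) 0 ''
  10: (17,1) 1 'c'
  11: (1,5) 1 'c'
  12: (5,13) 2 'cb'
  13: (13,11) 2 'cb'
  14: (11,16) 1 'c'
  15: (16,10) 2 'cc'
  16: (10,9) 2 'cc'
  17: (9,8) 3 'ccc'

n(n+1)/2 = 18·19/2 = 171
Σ LCP = 0 + 1 + 0 + 1 + 3 + 1 + 2 + 3 + 2 + 0 + 1 + 1 + 2 + 2 + 1 + 2 + 2 + 3 = 27
distinct = 171 − 27 = 144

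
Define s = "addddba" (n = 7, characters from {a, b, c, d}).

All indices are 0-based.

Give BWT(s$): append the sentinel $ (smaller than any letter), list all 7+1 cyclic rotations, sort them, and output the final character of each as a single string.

ab$dddda

rank  rotation  last
    0  $addddba  a
    1  a$addddb  b
    2  addddba$  $
    3  ba$adddd  d
    4  dba$addd  d
    5  ddba$add  d
    6  dddba$ad  d
    7  ddddba$a  a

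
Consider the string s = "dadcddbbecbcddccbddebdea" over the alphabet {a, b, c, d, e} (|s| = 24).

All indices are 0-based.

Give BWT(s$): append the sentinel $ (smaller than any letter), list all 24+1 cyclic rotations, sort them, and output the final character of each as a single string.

rank  rotation                   last
    0  $dadcddbbecbcddccbddebdea  a
    1  a$dadcddbbecbcddccbddebde  e
    2  adcddbbecbcddccbddebdea$d  d
    3  bbecbcddccbddebdea$dadcdd  d
    4  bcddccbddebdea$dadcddbbec  c
    5  bddebdea$dadcddbbecbcddcc  c
    6  bdea$dadcddbbecbcddccbdde  e
    7  becbcddccbddebdea$dadcddb  b
    8  cbcddccbddebdea$dadcddbbe  e
    9  cbddebdea$dadcddbbecbcddc  c
   10  ccbddebdea$dadcddbbecbcdd  d
   11  cddbbecbcddccbddebdea$dad  d
   12  cddccbddebdea$dadcddbbecb  b
   13  dadcddbbecbcddccbddebdea$  $
   14  dbbecbcddccbddebdea$dadcd  d
   15  dccbddebdea$dadcddbbecbcd  d
   16  dcddbbecbcddccbddebdea$da  a
   17  ddbbecbcddccbddebdea$dadc  c
   18  ddccbddebdea$dadcddbbecbc  c
   19  ddebdea$dadcddbbecbcddccb  b
   20  dea$dadcddbbecbcddccbddeb  b
   21  debdea$dadcddbbecbcddccbd  d
   22  ea$dadcddbbecbcddccbddebd  d
   23  ebdea$dadcddbbecbcddccbdd  d
   24  ecbcddccbddebdea$dadcddbb  b

aeddccebecddb$ddaccbbdddb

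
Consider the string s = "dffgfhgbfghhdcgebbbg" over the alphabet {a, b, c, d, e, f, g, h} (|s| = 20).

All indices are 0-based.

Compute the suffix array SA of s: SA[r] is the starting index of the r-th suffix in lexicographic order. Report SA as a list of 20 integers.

sorted suffixes:
  #0 SA[0]=16  'bbbg'
  #1 SA[1]=17  'bbg'
  #2 SA[2]=7  'bfghhdcgebbbg'
  #3 SA[3]=18  'bg'
  #4 SA[4]=13  'cgebbbg'
  #5 SA[5]=12  'dcgebbbg'
  #6 SA[6]=0  'dffgfhgbfghhdcgebbbg'
  #7 SA[7]=15  'ebbbg'
  #8 SA[8]=1  'ffgfhgbfghhdcgebbbg'
  #9 SA[9]=2  'fgfhgbfghhdcgebbbg'
  #10 SA[10]=8  'fghhdcgebbbg'
  #11 SA[11]=4  'fhgbfghhdcgebbbg'
  #12 SA[12]=19  'g'
  #13 SA[13]=6  'gbfghhdcgebbbg'
  #14 SA[14]=14  'gebbbg'
  #15 SA[15]=3  'gfhgbfghhdcgebbbg'
  #16 SA[16]=9  'ghhdcgebbbg'
  #17 SA[17]=11  'hdcgebbbg'
  #18 SA[18]=5  'hgbfghhdcgebbbg'
  #19 SA[19]=10  'hhdcgebbbg'

[16, 17, 7, 18, 13, 12, 0, 15, 1, 2, 8, 4, 19, 6, 14, 3, 9, 11, 5, 10]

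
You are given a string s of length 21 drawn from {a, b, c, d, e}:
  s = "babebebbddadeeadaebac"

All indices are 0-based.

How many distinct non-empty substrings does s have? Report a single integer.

rank | idx | suffix
   0 |   1 | abebebbddadeeadaebac
   1 |  19 | ac
   2 |  14 | adaebac
   3 |  10 | adeeadaebac
   4 |  16 | aebac
   5 |   0 | babebebbddadeeadaebac
   6 |  18 | bac
   7 |   6 | bbddadeeadaebac
   8 |   7 | bddadeeadaebac
   9 |   4 | bebbddadeeadaebac
  10 |   2 | bebebbddadeeadaebac
  11 |  20 | c
  12 |   9 | dadeeadaebac
  13 |  15 | daebac
  14 |   8 | ddadeeadaebac
  15 |  11 | deeadaebac
  16 |  13 | eadaebac
  17 |  17 | ebac
  18 |   5 | ebbddadeeadaebac
  19 |   3 | ebebbddadeeadaebac
  20 |  12 | eeadaebac

SA = [1, 19, 14, 10, 16, 0, 18, 6, 7, 4, 2, 20, 9, 15, 8, 11, 13, 17, 5, 3, 12]
[i] adj suffixes → lcp
  [1] 1/19 → 1 ('a')
  [2] 19/14 → 1 ('a')
  [3] 14/10 → 2 ('ad')
  [4] 10/16 → 1 ('a')
  [5] 16/0 → 0 ('')
  [6] 0/18 → 2 ('ba')
  [7] 18/6 → 1 ('b')
  [8] 6/7 → 1 ('b')
  [9] 7/4 → 1 ('b')
  [10] 4/2 → 3 ('beb')
  [11] 2/20 → 0 ('')
  [12] 20/9 → 0 ('')
  [13] 9/15 → 2 ('da')
  [14] 15/8 → 1 ('d')
  [15] 8/11 → 1 ('d')
  [16] 11/13 → 0 ('')
  [17] 13/17 → 1 ('e')
  [18] 17/5 → 2 ('eb')
  [19] 5/3 → 2 ('eb')
  [20] 3/12 → 1 ('e')

n(n+1)/2 = 21·22/2 = 231
Σ LCP = 0 + 1 + 1 + 2 + 1 + 0 + 2 + 1 + 1 + 1 + 3 + 0 + 0 + 2 + 1 + 1 + 0 + 1 + 2 + 2 + 1 = 23
distinct = 231 − 23 = 208

208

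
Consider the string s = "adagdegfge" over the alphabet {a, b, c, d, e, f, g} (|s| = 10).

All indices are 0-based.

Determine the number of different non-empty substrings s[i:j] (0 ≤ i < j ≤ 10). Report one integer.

50

rank | idx | suffix
   0 |   0 | adagdegfge
   1 |   2 | agdegfge
   2 |   1 | dagdegfge
   3 |   4 | degfge
   4 |   9 | e
   5 |   5 | egfge
   6 |   7 | fge
   7 |   3 | gdegfge
   8 |   8 | ge
   9 |   6 | gfge

SA = [0, 2, 1, 4, 9, 5, 7, 3, 8, 6]
rank  pair      lcp
   1  s[0:],s[2:]  1  'a'
   2  s[2:],s[1:]  0  ''
   3  s[1:],s[4:]  1  'd'
   4  s[4:],s[9:]  0  ''
   5  s[9:],s[5:]  1  'e'
   6  s[5:],s[7:]  0  ''
   7  s[7:],s[3:]  0  ''
   8  s[3:],s[8:]  1  'g'
   9  s[8:],s[6:]  1  'g'

n(n+1)/2 = 10·11/2 = 55
Σ LCP = 0 + 1 + 0 + 1 + 0 + 1 + 0 + 0 + 1 + 1 = 5
distinct = 55 − 5 = 50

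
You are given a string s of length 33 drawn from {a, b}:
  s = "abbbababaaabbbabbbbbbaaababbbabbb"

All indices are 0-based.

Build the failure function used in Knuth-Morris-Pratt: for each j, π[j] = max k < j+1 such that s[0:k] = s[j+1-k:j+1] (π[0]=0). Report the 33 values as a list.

π[0] = 0
j=1 s[j]='b': π[1]=0 (border '')
j=2 s[j]='b': π[2]=0 (border '')
j=3 s[j]='b': π[3]=0 (border '')
j=4 s[j]='a': π[4]=1 (border 'a')
j=5 s[j]='b': π[5]=2 (border 'ab')
j=6 s[j]='a': k: 2→0; π[6]=1 (border 'a')
j=7 s[j]='b': π[7]=2 (border 'ab')
j=8 s[j]='a': k: 2→0; π[8]=1 (border 'a')
j=9 s[j]='a': k: 1→0; π[9]=1 (border 'a')
j=10 s[j]='a': k: 1→0; π[10]=1 (border 'a')
j=11 s[j]='b': π[11]=2 (border 'ab')
j=12 s[j]='b': π[12]=3 (border 'abb')
j=13 s[j]='b': π[13]=4 (border 'abbb')
j=14 s[j]='a': π[14]=5 (border 'abbba')
j=15 s[j]='b': π[15]=6 (border 'abbbab')
j=16 s[j]='b': k: 6→2; π[16]=3 (border 'abb')
j=17 s[j]='b': π[17]=4 (border 'abbb')
j=18 s[j]='b': k: 4→0; π[18]=0 (border '')
j=19 s[j]='b': π[19]=0 (border '')
j=20 s[j]='b': π[20]=0 (border '')
j=21 s[j]='a': π[21]=1 (border 'a')
j=22 s[j]='a': k: 1→0; π[22]=1 (border 'a')
j=23 s[j]='a': k: 1→0; π[23]=1 (border 'a')
j=24 s[j]='b': π[24]=2 (border 'ab')
j=25 s[j]='a': k: 2→0; π[25]=1 (border 'a')
j=26 s[j]='b': π[26]=2 (border 'ab')
j=27 s[j]='b': π[27]=3 (border 'abb')
j=28 s[j]='b': π[28]=4 (border 'abbb')
j=29 s[j]='a': π[29]=5 (border 'abbba')
j=30 s[j]='b': π[30]=6 (border 'abbbab')
j=31 s[j]='b': k: 6→2; π[31]=3 (border 'abb')
j=32 s[j]='b': π[32]=4 (border 'abbb')

[0, 0, 0, 0, 1, 2, 1, 2, 1, 1, 1, 2, 3, 4, 5, 6, 3, 4, 0, 0, 0, 1, 1, 1, 2, 1, 2, 3, 4, 5, 6, 3, 4]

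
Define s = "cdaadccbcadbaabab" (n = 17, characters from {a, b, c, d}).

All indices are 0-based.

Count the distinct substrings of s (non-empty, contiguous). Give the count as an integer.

136

rank | idx | suffix
   0 |  12 | aabab
   1 |   2 | aadccbcadbaabab
   2 |  15 | ab
   3 |  13 | abab
   4 |   9 | adbaabab
   5 |   3 | adccbcadbaabab
   6 |  16 | b
   7 |  11 | baabab
   8 |  14 | bab
   9 |   7 | bcadbaabab
  10 |   8 | cadbaabab
  11 |   6 | cbcadbaabab
  12 |   5 | ccbcadbaabab
  13 |   0 | cdaadccbcadbaabab
  14 |   1 | daadccbcadbaabab
  15 |  10 | dbaabab
  16 |   4 | dccbcadbaabab

SA = [12, 2, 15, 13, 9, 3, 16, 11, 14, 7, 8, 6, 5, 0, 1, 10, 4]
i: (SA[i-1],SA[i]) lcp shared
  1: (12,2) 2 'aa'
  2: (2,15) 1 'a'
  3: (15,13) 2 'ab'
  4: (13,9) 1 'a'
  5: (9,3) 2 'ad'
  6: (3,16) 0 ''
  7: (16,11) 1 'b'
  8: (11,14) 2 'ba'
  9: (14,7) 1 'b'
  10: (7,8) 0 ''
  11: (8,6) 1 'c'
  12: (6,5) 1 'c'
  13: (5,0) 1 'c'
  14: (0,1) 0 ''
  15: (1,10) 1 'd'
  16: (10,4) 1 'd'

n(n+1)/2 = 17·18/2 = 153
Σ LCP = 0 + 2 + 1 + 2 + 1 + 2 + 0 + 1 + 2 + 1 + 0 + 1 + 1 + 1 + 0 + 1 + 1 = 17
distinct = 153 − 17 = 136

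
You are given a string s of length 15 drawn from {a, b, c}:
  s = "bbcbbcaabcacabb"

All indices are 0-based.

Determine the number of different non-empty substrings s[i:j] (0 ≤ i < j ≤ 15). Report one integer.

sorted suffixes:
  #0 SA[0]=6  'aabcacabb'
  #1 SA[1]=12  'abb'
  #2 SA[2]=7  'abcacabb'
  #3 SA[3]=10  'acabb'
  #4 SA[4]=14  'b'
  #5 SA[5]=13  'bb'
  #6 SA[6]=3  'bbcaabcacabb'
  #7 SA[7]=0  'bbcbbcaabcacabb'
  #8 SA[8]=4  'bcaabcacabb'
  #9 SA[9]=8  'bcacabb'
  #10 SA[10]=1  'bcbbcaabcacabb'
  #11 SA[11]=5  'caabcacabb'
  #12 SA[12]=11  'cabb'
  #13 SA[13]=9  'cacabb'
  #14 SA[14]=2  'cbbcaabcacabb'

SA = [6, 12, 7, 10, 14, 13, 3, 0, 4, 8, 1, 5, 11, 9, 2]
i: (SA[i-1],SA[i]) lcp shared
  1: (6,12) 1 'a'
  2: (12,7) 2 'ab'
  3: (7,10) 1 'a'
  4: (10,14) 0 ''
  5: (14,13) 1 'b'
  6: (13,3) 2 'bb'
  7: (3,0) 3 'bbc'
  8: (0,4) 1 'b'
  9: (4,8) 3 'bca'
  10: (8,1) 2 'bc'
  11: (1,5) 0 ''
  12: (5,11) 2 'ca'
  13: (11,9) 2 'ca'
  14: (9,2) 1 'c'

n(n+1)/2 = 15·16/2 = 120
Σ LCP = 0 + 1 + 2 + 1 + 0 + 1 + 2 + 3 + 1 + 3 + 2 + 0 + 2 + 2 + 1 = 21
distinct = 120 − 21 = 99

99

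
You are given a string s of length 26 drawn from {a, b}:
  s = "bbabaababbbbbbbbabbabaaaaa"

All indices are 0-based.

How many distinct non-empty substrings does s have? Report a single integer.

271

rank | idx | suffix
   0 |  25 | a
   1 |  24 | aa
   2 |  23 | aaa
   3 |  22 | aaaa
   4 |  21 | aaaaa
   5 |   4 | aababbbbbbbbabbabaaaaa
   6 |  19 | abaaaaa
   7 |   2 | abaababbbbbbbbabbabaaaaa
   8 |   5 | ababbbbbbbbabbabaaaaa
   9 |  16 | abbabaaaaa
  10 |   7 | abbbbbbbbabbabaaaaa
  11 |  20 | baaaaa
  12 |   3 | baababbbbbbbbabbabaaaaa
  13 |  18 | babaaaaa
  14 |   1 | babaababbbbbbbbabbabaaaaa
  15 |  15 | babbabaaaaa
  16 |   6 | babbbbbbbbabbabaaaaa
  17 |  17 | bbabaaaaa
  18 |   0 | bbabaababbbbbbbbabbabaaaaa
  19 |  14 | bbabbabaaaaa
  20 |  13 | bbbabbabaaaaa
  21 |  12 | bbbbabbabaaaaa
  22 |  11 | bbbbbabbabaaaaa
  23 |  10 | bbbbbbabbabaaaaa
  24 |   9 | bbbbbbbabbabaaaaa
  25 |   8 | bbbbbbbbabbabaaaaa

SA = [25, 24, 23, 22, 21, 4, 19, 2, 5, 16, 7, 20, 3, 18, 1, 15, 6, 17, 0, 14, 13, 12, 11, 10, 9, 8]
[i] adj suffixes → lcp
  [1] 25/24 → 1 ('a')
  [2] 24/23 → 2 ('aa')
  [3] 23/22 → 3 ('aaa')
  [4] 22/21 → 4 ('aaaa')
  [5] 21/4 → 2 ('aa')
  [6] 4/19 → 1 ('a')
  [7] 19/2 → 4 ('abaa')
  [8] 2/5 → 3 ('aba')
  [9] 5/16 → 2 ('ab')
  [10] 16/7 → 3 ('abb')
  [11] 7/20 → 0 ('')
  [12] 20/3 → 3 ('baa')
  [13] 3/18 → 2 ('ba')
  [14] 18/1 → 5 ('babaa')
  [15] 1/15 → 3 ('bab')
  [16] 15/6 → 4 ('babb')
  [17] 6/17 → 1 ('b')
  [18] 17/0 → 6 ('bbabaa')
  [19] 0/14 → 4 ('bbab')
  [20] 14/13 → 2 ('bb')
  [21] 13/12 → 3 ('bbb')
  [22] 12/11 → 4 ('bbbb')
  [23] 11/10 → 5 ('bbbbb')
  [24] 10/9 → 6 ('bbbbbb')
  [25] 9/8 → 7 ('bbbbbbb')

n(n+1)/2 = 26·27/2 = 351
Σ LCP = 0 + 1 + 2 + 3 + 4 + 2 + 1 + 4 + 3 + 2 + 3 + 0 + 3 + 2 + 5 + 3 + 4 + 1 + 6 + 4 + 2 + 3 + 4 + 5 + 6 + 7 = 80
distinct = 351 − 80 = 271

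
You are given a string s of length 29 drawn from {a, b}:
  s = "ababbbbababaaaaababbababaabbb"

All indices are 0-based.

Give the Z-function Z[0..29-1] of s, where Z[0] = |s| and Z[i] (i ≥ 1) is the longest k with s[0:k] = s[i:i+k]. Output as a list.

Z[0]=29
i=1: i≥r, start 0; Z[1]=0
i=2: i≥r, start 0; Z[2]=2 scan→box=[2,4)
i=3: min(r-i=1, Z[1]=0)=0; Z[3]=0
i=4: i≥r, start 0; Z[4]=0
i=5: i≥r, start 0; Z[5]=0
i=6: i≥r, start 0; Z[6]=0
i=7: i≥r, start 0; Z[7]=4 scan→box=[7,11)
i=8: min(r-i=3, Z[1]=0)=0; Z[8]=0
i=9: min(r-i=2, Z[2]=2)=2; Z[9]=3 scan→box=[9,12)
i=10: min(r-i=2, Z[1]=0)=0; Z[10]=0
i=11: min(r-i=1, Z[2]=2)=1; Z[11]=1
i=12: i≥r, start 0; Z[12]=1 scan→box=[12,13)
i=13: i≥r, start 0; Z[13]=1 scan→box=[13,14)
i=14: i≥r, start 0; Z[14]=1 scan→box=[14,15)
i=15: i≥r, start 0; Z[15]=5 scan→box=[15,20)
i=16: min(r-i=4, Z[1]=0)=0; Z[16]=0
i=17: min(r-i=3, Z[2]=2)=2; Z[17]=2
i=18: min(r-i=2, Z[3]=0)=0; Z[18]=0
i=19: min(r-i=1, Z[4]=0)=0; Z[19]=0
i=20: i≥r, start 0; Z[20]=4 scan→box=[20,24)
i=21: min(r-i=3, Z[1]=0)=0; Z[21]=0
i=22: min(r-i=2, Z[2]=2)=2; Z[22]=3 scan→box=[22,25)
i=23: min(r-i=2, Z[1]=0)=0; Z[23]=0
i=24: min(r-i=1, Z[2]=2)=1; Z[24]=1
i=25: i≥r, start 0; Z[25]=2 scan→box=[25,27)
i=26: min(r-i=1, Z[1]=0)=0; Z[26]=0
i=27: i≥r, start 0; Z[27]=0
i=28: i≥r, start 0; Z[28]=0

[29, 0, 2, 0, 0, 0, 0, 4, 0, 3, 0, 1, 1, 1, 1, 5, 0, 2, 0, 0, 4, 0, 3, 0, 1, 2, 0, 0, 0]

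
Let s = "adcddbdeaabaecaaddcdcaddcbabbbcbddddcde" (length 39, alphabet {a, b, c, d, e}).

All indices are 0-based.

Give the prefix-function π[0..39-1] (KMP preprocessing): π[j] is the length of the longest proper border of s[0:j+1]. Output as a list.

[0, 0, 0, 0, 0, 0, 0, 0, 1, 1, 0, 1, 0, 0, 1, 1, 2, 0, 0, 0, 0, 1, 2, 0, 0, 0, 1, 0, 0, 0, 0, 0, 0, 0, 0, 0, 0, 0, 0]

π[0] = 0
j=1 s[j]='d': π[1]=0 (border '')
j=2 s[j]='c': π[2]=0 (border '')
j=3 s[j]='d': π[3]=0 (border '')
j=4 s[j]='d': π[4]=0 (border '')
j=5 s[j]='b': π[5]=0 (border '')
j=6 s[j]='d': π[6]=0 (border '')
j=7 s[j]='e': π[7]=0 (border '')
j=8 s[j]='a': π[8]=1 (border 'a')
j=9 s[j]='a': k: 1→0; π[9]=1 (border 'a')
j=10 s[j]='b': k: 1→0; π[10]=0 (border '')
j=11 s[j]='a': π[11]=1 (border 'a')
j=12 s[j]='e': k: 1→0; π[12]=0 (border '')
j=13 s[j]='c': π[13]=0 (border '')
j=14 s[j]='a': π[14]=1 (border 'a')
j=15 s[j]='a': k: 1→0; π[15]=1 (border 'a')
j=16 s[j]='d': π[16]=2 (border 'ad')
j=17 s[j]='d': k: 2→0; π[17]=0 (border '')
j=18 s[j]='c': π[18]=0 (border '')
j=19 s[j]='d': π[19]=0 (border '')
j=20 s[j]='c': π[20]=0 (border '')
j=21 s[j]='a': π[21]=1 (border 'a')
j=22 s[j]='d': π[22]=2 (border 'ad')
j=23 s[j]='d': k: 2→0; π[23]=0 (border '')
j=24 s[j]='c': π[24]=0 (border '')
j=25 s[j]='b': π[25]=0 (border '')
j=26 s[j]='a': π[26]=1 (border 'a')
j=27 s[j]='b': k: 1→0; π[27]=0 (border '')
j=28 s[j]='b': π[28]=0 (border '')
j=29 s[j]='b': π[29]=0 (border '')
j=30 s[j]='c': π[30]=0 (border '')
j=31 s[j]='b': π[31]=0 (border '')
j=32 s[j]='d': π[32]=0 (border '')
j=33 s[j]='d': π[33]=0 (border '')
j=34 s[j]='d': π[34]=0 (border '')
j=35 s[j]='d': π[35]=0 (border '')
j=36 s[j]='c': π[36]=0 (border '')
j=37 s[j]='d': π[37]=0 (border '')
j=38 s[j]='e': π[38]=0 (border '')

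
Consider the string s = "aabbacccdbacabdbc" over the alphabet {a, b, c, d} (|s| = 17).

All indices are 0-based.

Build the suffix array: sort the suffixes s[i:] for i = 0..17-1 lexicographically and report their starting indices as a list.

sorted suffixes:
  #0 SA[0]=0  'aabbacccdbacabdbc'
  #1 SA[1]=1  'abbacccdbacabdbc'
  #2 SA[2]=12  'abdbc'
  #3 SA[3]=10  'acabdbc'
  #4 SA[4]=4  'acccdbacabdbc'
  #5 SA[5]=9  'bacabdbc'
  #6 SA[6]=3  'bacccdbacabdbc'
  #7 SA[7]=2  'bbacccdbacabdbc'
  #8 SA[8]=15  'bc'
  #9 SA[9]=13  'bdbc'
  #10 SA[10]=16  'c'
  #11 SA[11]=11  'cabdbc'
  #12 SA[12]=5  'cccdbacabdbc'
  #13 SA[13]=6  'ccdbacabdbc'
  #14 SA[14]=7  'cdbacabdbc'
  #15 SA[15]=8  'dbacabdbc'
  #16 SA[16]=14  'dbc'

[0, 1, 12, 10, 4, 9, 3, 2, 15, 13, 16, 11, 5, 6, 7, 8, 14]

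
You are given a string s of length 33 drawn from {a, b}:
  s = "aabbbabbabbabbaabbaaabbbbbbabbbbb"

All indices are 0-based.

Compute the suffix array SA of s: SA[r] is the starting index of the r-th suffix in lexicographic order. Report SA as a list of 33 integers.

[18, 14, 0, 19, 15, 11, 8, 5, 1, 27, 20, 32, 17, 13, 10, 7, 4, 26, 31, 16, 12, 9, 6, 3, 25, 30, 2, 24, 29, 23, 28, 22, 21]

sorted suffixes:
  #0 SA[0]=18  'aaabbbbbbabbbbb'
  #1 SA[1]=14  'aabbaaabbbbbbabbbbb'
  #2 SA[2]=0  'aabbbabbabbabbaabbaaabbbbbbabbbbb'
  #3 SA[3]=19  'aabbbbbbabbbbb'
  #4 SA[4]=15  'abbaaabbbbbbabbbbb'
  #5 SA[5]=11  'abbaabbaaabbbbbbabbbbb'
  #6 SA[6]=8  'abbabbaabbaaabbbbbbabbbbb'
  #7 SA[7]=5  'abbabbabbaabbaaabbbbbbabbbbb'
  #8 SA[8]=1  'abbbabbabbabbaabbaaabbbbbbabbbbb'
  #9 SA[9]=27  'abbbbb'
  #10 SA[10]=20  'abbbbbbabbbbb'
  #11 SA[11]=32  'b'
  #12 SA[12]=17  'baaabbbbbbabbbbb'
  #13 SA[13]=13  'baabbaaabbbbbbabbbbb'
  #14 SA[14]=10  'babbaabbaaabbbbbbabbbbb'
  #15 SA[15]=7  'babbabbaabbaaabbbbbbabbbbb'
  #16 SA[16]=4  'babbabbabbaabbaaabbbbbbabbbbb'
  #17 SA[17]=26  'babbbbb'
  #18 SA[18]=31  'bb'
  #19 SA[19]=16  'bbaaabbbbbbabbbbb'
  #20 SA[20]=12  'bbaabbaaabbbbbbabbbbb'
  #21 SA[21]=9  'bbabbaabbaaabbbbbbabbbbb'
  #22 SA[22]=6  'bbabbabbaabbaaabbbbbbabbbbb'
  #23 SA[23]=3  'bbabbabbabbaabbaaabbbbbbabbbbb'
  #24 SA[24]=25  'bbabbbbb'
  #25 SA[25]=30  'bbb'
  #26 SA[26]=2  'bbbabbabbabbaabbaaabbbbbbabbbbb'
  #27 SA[27]=24  'bbbabbbbb'
  #28 SA[28]=29  'bbbb'
  #29 SA[29]=23  'bbbbabbbbb'
  #30 SA[30]=28  'bbbbb'
  #31 SA[31]=22  'bbbbbabbbbb'
  #32 SA[32]=21  'bbbbbbabbbbb'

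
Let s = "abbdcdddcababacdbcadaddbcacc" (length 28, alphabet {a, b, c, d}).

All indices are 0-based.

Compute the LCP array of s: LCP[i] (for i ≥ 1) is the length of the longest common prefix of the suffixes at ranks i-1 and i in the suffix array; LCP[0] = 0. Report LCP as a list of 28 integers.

[0, 3, 2, 1, 2, 1, 2, 0, 2, 1, 1, 3, 1, 0, 1, 2, 2, 1, 1, 2, 0, 1, 4, 1, 2, 1, 2, 2]

rank | idx | suffix
   0 |   9 | ababacdbcadaddbcacc
   1 |  11 | abacdbcadaddbcacc
   2 |   0 | abbdcdddcababacdbcadaddbcacc
   3 |  25 | acc
   4 |  13 | acdbcadaddbcacc
   5 |  18 | adaddbcacc
   6 |  20 | addbcacc
   7 |  10 | babacdbcadaddbcacc
   8 |  12 | bacdbcadaddbcacc
   9 |   1 | bbdcdddcababacdbcadaddbcacc
  10 |  23 | bcacc
  11 |  16 | bcadaddbcacc
  12 |   2 | bdcdddcababacdbcadaddbcacc
  13 |  27 | c
  14 |   8 | cababacdbcadaddbcacc
  15 |  24 | cacc
  16 |  17 | cadaddbcacc
  17 |  26 | cc
  18 |  14 | cdbcadaddbcacc
  19 |   4 | cdddcababacdbcadaddbcacc
  20 |  19 | daddbcacc
  21 |  22 | dbcacc
  22 |  15 | dbcadaddbcacc
  23 |   7 | dcababacdbcadaddbcacc
  24 |   3 | dcdddcababacdbcadaddbcacc
  25 |  21 | ddbcacc
  26 |   6 | ddcababacdbcadaddbcacc
  27 |   5 | dddcababacdbcadaddbcacc

SA = [9, 11, 0, 25, 13, 18, 20, 10, 12, 1, 23, 16, 2, 27, 8, 24, 17, 26, 14, 4, 19, 22, 15, 7, 3, 21, 6, 5]
[i] adj suffixes → lcp
  [1] 9/11 → 3 ('aba')
  [2] 11/0 → 2 ('ab')
  [3] 0/25 → 1 ('a')
  [4] 25/13 → 2 ('ac')
  [5] 13/18 → 1 ('a')
  [6] 18/20 → 2 ('ad')
  [7] 20/10 → 0 ('')
  [8] 10/12 → 2 ('ba')
  [9] 12/1 → 1 ('b')
  [10] 1/23 → 1 ('b')
  [11] 23/16 → 3 ('bca')
  [12] 16/2 → 1 ('b')
  [13] 2/27 → 0 ('')
  [14] 27/8 → 1 ('c')
  [15] 8/24 → 2 ('ca')
  [16] 24/17 → 2 ('ca')
  [17] 17/26 → 1 ('c')
  [18] 26/14 → 1 ('c')
  [19] 14/4 → 2 ('cd')
  [20] 4/19 → 0 ('')
  [21] 19/22 → 1 ('d')
  [22] 22/15 → 4 ('dbca')
  [23] 15/7 → 1 ('d')
  [24] 7/3 → 2 ('dc')
  [25] 3/21 → 1 ('d')
  [26] 21/6 → 2 ('dd')
  [27] 6/5 → 2 ('dd')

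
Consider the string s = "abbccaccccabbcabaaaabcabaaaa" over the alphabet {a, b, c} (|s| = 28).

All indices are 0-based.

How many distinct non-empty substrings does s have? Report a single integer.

rank | idx | suffix
   0 |  27 | a
   1 |  26 | aa
   2 |  25 | aaa
   3 |  24 | aaaa
   4 |  16 | aaaabcabaaaa
   5 |  17 | aaabcabaaaa
   6 |  18 | aabcabaaaa
   7 |  22 | abaaaa
   8 |  14 | abaaaabcabaaaa
   9 |  10 | abbcabaaaabcabaaaa
  10 |   0 | abbccaccccabbcabaaaabcabaaaa
  11 |  19 | abcabaaaa
  12 |   5 | accccabbcabaaaabcabaaaa
  13 |  23 | baaaa
  14 |  15 | baaaabcabaaaa
  15 |  11 | bbcabaaaabcabaaaa
  16 |   1 | bbccaccccabbcabaaaabcabaaaa
  17 |  20 | bcabaaaa
  18 |  12 | bcabaaaabcabaaaa
  19 |   2 | bccaccccabbcabaaaabcabaaaa
  20 |  21 | cabaaaa
  21 |  13 | cabaaaabcabaaaa
  22 |   9 | cabbcabaaaabcabaaaa
  23 |   4 | caccccabbcabaaaabcabaaaa
  24 |   8 | ccabbcabaaaabcabaaaa
  25 |   3 | ccaccccabbcabaaaabcabaaaa
  26 |   7 | cccabbcabaaaabcabaaaa
  27 |   6 | ccccabbcabaaaabcabaaaa

SA = [27, 26, 25, 24, 16, 17, 18, 22, 14, 10, 0, 19, 5, 23, 15, 11, 1, 20, 12, 2, 21, 13, 9, 4, 8, 3, 7, 6]
[i] adj suffixes → lcp
  [1] 27/26 → 1 ('a')
  [2] 26/25 → 2 ('aa')
  [3] 25/24 → 3 ('aaa')
  [4] 24/16 → 4 ('aaaa')
  [5] 16/17 → 3 ('aaa')
  [6] 17/18 → 2 ('aa')
  [7] 18/22 → 1 ('a')
  [8] 22/14 → 6 ('abaaaa')
  [9] 14/10 → 2 ('ab')
  [10] 10/0 → 4 ('abbc')
  [11] 0/19 → 2 ('ab')
  [12] 19/5 → 1 ('a')
  [13] 5/23 → 0 ('')
  [14] 23/15 → 5 ('baaaa')
  [15] 15/11 → 1 ('b')
  [16] 11/1 → 3 ('bbc')
  [17] 1/20 → 1 ('b')
  [18] 20/12 → 8 ('bcabaaaa')
  [19] 12/2 → 2 ('bc')
  [20] 2/21 → 0 ('')
  [21] 21/13 → 7 ('cabaaaa')
  [22] 13/9 → 3 ('cab')
  [23] 9/4 → 2 ('ca')
  [24] 4/8 → 1 ('c')
  [25] 8/3 → 3 ('cca')
  [26] 3/7 → 2 ('cc')
  [27] 7/6 → 3 ('ccc')

n(n+1)/2 = 28·29/2 = 406
Σ LCP = 0 + 1 + 2 + 3 + 4 + 3 + 2 + 1 + 6 + 2 + 4 + 2 + 1 + 0 + 5 + 1 + 3 + 1 + 8 + 2 + 0 + 7 + 3 + 2 + 1 + 3 + 2 + 3 = 72
distinct = 406 − 72 = 334

334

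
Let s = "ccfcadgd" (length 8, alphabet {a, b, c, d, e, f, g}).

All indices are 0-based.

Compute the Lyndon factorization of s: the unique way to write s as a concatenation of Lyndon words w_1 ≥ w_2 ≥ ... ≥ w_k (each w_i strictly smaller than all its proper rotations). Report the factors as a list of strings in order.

["ccf", "c", "adgd"]

emit factor 1: 'ccf' (i=0, period=3)
emit factor 2: 'c' (i=3, period=1)
emit factor 3: 'adgd' (i=4, period=4)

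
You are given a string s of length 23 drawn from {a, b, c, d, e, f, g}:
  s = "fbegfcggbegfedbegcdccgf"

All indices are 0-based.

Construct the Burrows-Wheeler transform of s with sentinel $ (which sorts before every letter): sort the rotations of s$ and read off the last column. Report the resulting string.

fdfgdgcfecfbbbg$gggeceec

rank  rotation                  last
    0  $fbegfcggbegfedbegcdccgf  f
    1  begcdccgf$fbegfcggbegfed  d
    2  begfcggbegfedbegcdccgf$f  f
    3  begfedbegcdccgf$fbegfcgg  g
    4  ccgf$fbegfcggbegfedbegcd  d
    5  cdccgf$fbegfcggbegfedbeg  g
    6  cgf$fbegfcggbegfedbegcdc  c
    7  cggbegfedbegcdccgf$fbegf  f
    8  dbegcdccgf$fbegfcggbegfe  e
    9  dccgf$fbegfcggbegfedbegc  c
   10  edbegcdccgf$fbegfcggbegf  f
   11  egcdccgf$fbegfcggbegfedb  b
   12  egfcggbegfedbegcdccgf$fb  b
   13  egfedbegcdccgf$fbegfcggb  b
   14  f$fbegfcggbegfedbegcdccg  g
   15  fbegfcggbegfedbegcdccgf$  $
   16  fcggbegfedbegcdccgf$fbeg  g
   17  fedbegcdccgf$fbegfcggbeg  g
   18  gbegfedbegcdccgf$fbegfcg  g
   19  gcdccgf$fbegfcggbegfedbe  e
   20  gf$fbegfcggbegfedbegcdcc  c
   21  gfcggbegfedbegcdccgf$fbe  e
   22  gfedbegcdccgf$fbegfcggbe  e
   23  ggbegfedbegcdccgf$fbegfc  c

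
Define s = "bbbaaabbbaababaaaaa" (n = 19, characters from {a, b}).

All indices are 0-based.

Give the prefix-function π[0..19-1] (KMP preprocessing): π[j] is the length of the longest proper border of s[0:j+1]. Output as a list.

[0, 1, 2, 0, 0, 0, 1, 2, 3, 4, 5, 1, 0, 1, 0, 0, 0, 0, 0]

π[0] = 0
j=1 s[j]='b': π[1]=1 (border 'b')
j=2 s[j]='b': π[2]=2 (border 'bb')
j=3 s[j]='a': k: 2→1→0; π[3]=0 (border '')
j=4 s[j]='a': π[4]=0 (border '')
j=5 s[j]='a': π[5]=0 (border '')
j=6 s[j]='b': π[6]=1 (border 'b')
j=7 s[j]='b': π[7]=2 (border 'bb')
j=8 s[j]='b': π[8]=3 (border 'bbb')
j=9 s[j]='a': π[9]=4 (border 'bbba')
j=10 s[j]='a': π[10]=5 (border 'bbbaa')
j=11 s[j]='b': k: 5→0; π[11]=1 (border 'b')
j=12 s[j]='a': k: 1→0; π[12]=0 (border '')
j=13 s[j]='b': π[13]=1 (border 'b')
j=14 s[j]='a': k: 1→0; π[14]=0 (border '')
j=15 s[j]='a': π[15]=0 (border '')
j=16 s[j]='a': π[16]=0 (border '')
j=17 s[j]='a': π[17]=0 (border '')
j=18 s[j]='a': π[18]=0 (border '')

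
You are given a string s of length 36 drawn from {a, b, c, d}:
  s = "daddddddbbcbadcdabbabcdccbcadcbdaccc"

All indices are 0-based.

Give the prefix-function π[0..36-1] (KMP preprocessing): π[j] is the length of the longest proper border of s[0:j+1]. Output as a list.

[0, 0, 1, 1, 1, 1, 1, 1, 0, 0, 0, 0, 0, 1, 0, 1, 2, 0, 0, 0, 0, 0, 1, 0, 0, 0, 0, 0, 1, 0, 0, 1, 2, 0, 0, 0]

π[0] = 0
j=1 s[j]='a': π[1]=0 (border '')
j=2 s[j]='d': π[2]=1 (border 'd')
j=3 s[j]='d': k: 1→0; π[3]=1 (border 'd')
j=4 s[j]='d': k: 1→0; π[4]=1 (border 'd')
j=5 s[j]='d': k: 1→0; π[5]=1 (border 'd')
j=6 s[j]='d': k: 1→0; π[6]=1 (border 'd')
j=7 s[j]='d': k: 1→0; π[7]=1 (border 'd')
j=8 s[j]='b': k: 1→0; π[8]=0 (border '')
j=9 s[j]='b': π[9]=0 (border '')
j=10 s[j]='c': π[10]=0 (border '')
j=11 s[j]='b': π[11]=0 (border '')
j=12 s[j]='a': π[12]=0 (border '')
j=13 s[j]='d': π[13]=1 (border 'd')
j=14 s[j]='c': k: 1→0; π[14]=0 (border '')
j=15 s[j]='d': π[15]=1 (border 'd')
j=16 s[j]='a': π[16]=2 (border 'da')
j=17 s[j]='b': k: 2→0; π[17]=0 (border '')
j=18 s[j]='b': π[18]=0 (border '')
j=19 s[j]='a': π[19]=0 (border '')
j=20 s[j]='b': π[20]=0 (border '')
j=21 s[j]='c': π[21]=0 (border '')
j=22 s[j]='d': π[22]=1 (border 'd')
j=23 s[j]='c': k: 1→0; π[23]=0 (border '')
j=24 s[j]='c': π[24]=0 (border '')
j=25 s[j]='b': π[25]=0 (border '')
j=26 s[j]='c': π[26]=0 (border '')
j=27 s[j]='a': π[27]=0 (border '')
j=28 s[j]='d': π[28]=1 (border 'd')
j=29 s[j]='c': k: 1→0; π[29]=0 (border '')
j=30 s[j]='b': π[30]=0 (border '')
j=31 s[j]='d': π[31]=1 (border 'd')
j=32 s[j]='a': π[32]=2 (border 'da')
j=33 s[j]='c': k: 2→0; π[33]=0 (border '')
j=34 s[j]='c': π[34]=0 (border '')
j=35 s[j]='c': π[35]=0 (border '')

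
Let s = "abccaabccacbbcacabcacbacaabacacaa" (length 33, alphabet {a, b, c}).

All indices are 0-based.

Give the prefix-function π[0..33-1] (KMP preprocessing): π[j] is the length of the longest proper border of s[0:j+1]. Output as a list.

π[0] = 0
j=1 s[j]='b': π[1]=0 (border '')
j=2 s[j]='c': π[2]=0 (border '')
j=3 s[j]='c': π[3]=0 (border '')
j=4 s[j]='a': π[4]=1 (border 'a')
j=5 s[j]='a': k: 1→0; π[5]=1 (border 'a')
j=6 s[j]='b': π[6]=2 (border 'ab')
j=7 s[j]='c': π[7]=3 (border 'abc')
j=8 s[j]='c': π[8]=4 (border 'abcc')
j=9 s[j]='a': π[9]=5 (border 'abcca')
j=10 s[j]='c': k: 5→1→0; π[10]=0 (border '')
j=11 s[j]='b': π[11]=0 (border '')
j=12 s[j]='b': π[12]=0 (border '')
j=13 s[j]='c': π[13]=0 (border '')
j=14 s[j]='a': π[14]=1 (border 'a')
j=15 s[j]='c': k: 1→0; π[15]=0 (border '')
j=16 s[j]='a': π[16]=1 (border 'a')
j=17 s[j]='b': π[17]=2 (border 'ab')
j=18 s[j]='c': π[18]=3 (border 'abc')
j=19 s[j]='a': k: 3→0; π[19]=1 (border 'a')
j=20 s[j]='c': k: 1→0; π[20]=0 (border '')
j=21 s[j]='b': π[21]=0 (border '')
j=22 s[j]='a': π[22]=1 (border 'a')
j=23 s[j]='c': k: 1→0; π[23]=0 (border '')
j=24 s[j]='a': π[24]=1 (border 'a')
j=25 s[j]='a': k: 1→0; π[25]=1 (border 'a')
j=26 s[j]='b': π[26]=2 (border 'ab')
j=27 s[j]='a': k: 2→0; π[27]=1 (border 'a')
j=28 s[j]='c': k: 1→0; π[28]=0 (border '')
j=29 s[j]='a': π[29]=1 (border 'a')
j=30 s[j]='c': k: 1→0; π[30]=0 (border '')
j=31 s[j]='a': π[31]=1 (border 'a')
j=32 s[j]='a': k: 1→0; π[32]=1 (border 'a')

[0, 0, 0, 0, 1, 1, 2, 3, 4, 5, 0, 0, 0, 0, 1, 0, 1, 2, 3, 1, 0, 0, 1, 0, 1, 1, 2, 1, 0, 1, 0, 1, 1]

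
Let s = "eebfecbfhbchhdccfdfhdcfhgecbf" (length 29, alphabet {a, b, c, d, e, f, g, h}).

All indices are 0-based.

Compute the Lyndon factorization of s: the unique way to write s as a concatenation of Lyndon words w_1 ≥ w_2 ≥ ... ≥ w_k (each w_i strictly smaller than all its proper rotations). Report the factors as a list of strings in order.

emit factor 1: 'e' (i=0, period=1)
emit factor 2: 'e' (i=1, period=1)
emit factor 3: 'bfecbfh' (i=2, period=7)
emit factor 4: 'bchhdccfdfhdcfhgecbf' (i=9, period=20)

["e", "e", "bfecbfh", "bchhdccfdfhdcfhgecbf"]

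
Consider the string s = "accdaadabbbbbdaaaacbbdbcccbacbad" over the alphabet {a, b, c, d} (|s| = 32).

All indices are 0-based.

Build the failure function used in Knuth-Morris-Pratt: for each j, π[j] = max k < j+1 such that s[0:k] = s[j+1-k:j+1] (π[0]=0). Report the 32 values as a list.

[0, 0, 0, 0, 1, 1, 0, 1, 0, 0, 0, 0, 0, 0, 1, 1, 1, 1, 2, 0, 0, 0, 0, 0, 0, 0, 0, 1, 2, 0, 1, 0]

π[0] = 0
j=1 s[j]='c': π[1]=0 (border '')
j=2 s[j]='c': π[2]=0 (border '')
j=3 s[j]='d': π[3]=0 (border '')
j=4 s[j]='a': π[4]=1 (border 'a')
j=5 s[j]='a': k: 1→0; π[5]=1 (border 'a')
j=6 s[j]='d': k: 1→0; π[6]=0 (border '')
j=7 s[j]='a': π[7]=1 (border 'a')
j=8 s[j]='b': k: 1→0; π[8]=0 (border '')
j=9 s[j]='b': π[9]=0 (border '')
j=10 s[j]='b': π[10]=0 (border '')
j=11 s[j]='b': π[11]=0 (border '')
j=12 s[j]='b': π[12]=0 (border '')
j=13 s[j]='d': π[13]=0 (border '')
j=14 s[j]='a': π[14]=1 (border 'a')
j=15 s[j]='a': k: 1→0; π[15]=1 (border 'a')
j=16 s[j]='a': k: 1→0; π[16]=1 (border 'a')
j=17 s[j]='a': k: 1→0; π[17]=1 (border 'a')
j=18 s[j]='c': π[18]=2 (border 'ac')
j=19 s[j]='b': k: 2→0; π[19]=0 (border '')
j=20 s[j]='b': π[20]=0 (border '')
j=21 s[j]='d': π[21]=0 (border '')
j=22 s[j]='b': π[22]=0 (border '')
j=23 s[j]='c': π[23]=0 (border '')
j=24 s[j]='c': π[24]=0 (border '')
j=25 s[j]='c': π[25]=0 (border '')
j=26 s[j]='b': π[26]=0 (border '')
j=27 s[j]='a': π[27]=1 (border 'a')
j=28 s[j]='c': π[28]=2 (border 'ac')
j=29 s[j]='b': k: 2→0; π[29]=0 (border '')
j=30 s[j]='a': π[30]=1 (border 'a')
j=31 s[j]='d': k: 1→0; π[31]=0 (border '')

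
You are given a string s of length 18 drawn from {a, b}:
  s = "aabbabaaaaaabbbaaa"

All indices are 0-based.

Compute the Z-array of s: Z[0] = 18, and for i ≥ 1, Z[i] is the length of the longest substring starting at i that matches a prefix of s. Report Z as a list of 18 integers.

Z[0]=18
i=1: fresh scan; Z[1]=1 extend→box=[1,2)
i=2: fresh scan; Z[2]=0
i=3: fresh scan; Z[3]=0
i=4: fresh scan; Z[4]=1 extend→box=[4,5)
i=5: fresh scan; Z[5]=0
i=6: fresh scan; Z[6]=2 extend→box=[6,8)
i=7: min(r-i=1, Z[1]=1)=1; Z[7]=2 extend→box=[7,9)
i=8: min(r-i=1, Z[1]=1)=1; Z[8]=2 extend→box=[8,10)
i=9: min(r-i=1, Z[1]=1)=1; Z[9]=2 extend→box=[9,11)
i=10: min(r-i=1, Z[1]=1)=1; Z[10]=4 extend→box=[10,14)
i=11: min(r-i=3, Z[1]=1)=1; Z[11]=1
i=12: min(r-i=2, Z[2]=0)=0; Z[12]=0
i=13: min(r-i=1, Z[3]=0)=0; Z[13]=0
i=14: fresh scan; Z[14]=0
i=15: fresh scan; Z[15]=2 extend→box=[15,17)
i=16: min(r-i=1, Z[1]=1)=1; Z[16]=2 extend→box=[16,18)
i=17: min(r-i=1, Z[1]=1)=1; Z[17]=1

[18, 1, 0, 0, 1, 0, 2, 2, 2, 2, 4, 1, 0, 0, 0, 2, 2, 1]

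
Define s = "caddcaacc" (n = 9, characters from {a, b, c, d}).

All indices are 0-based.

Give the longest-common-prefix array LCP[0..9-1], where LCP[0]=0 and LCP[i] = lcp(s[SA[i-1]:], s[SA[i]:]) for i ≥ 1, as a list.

[0, 1, 1, 0, 1, 2, 1, 0, 1]

rank→(start, suffix):
  0 → (5, 'aacc')
  1 → (6, 'acc')
  2 → (1, 'addcaacc')
  3 → (8, 'c')
  4 → (4, 'caacc')
  5 → (0, 'caddcaacc')
  6 → (7, 'cc')
  7 → (3, 'dcaacc')
  8 → (2, 'ddcaacc')

SA = [5, 6, 1, 8, 4, 0, 7, 3, 2]
rank  pair      lcp
   1  s[5:],s[6:]  1  'a'
   2  s[6:],s[1:]  1  'a'
   3  s[1:],s[8:]  0  ''
   4  s[8:],s[4:]  1  'c'
   5  s[4:],s[0:]  2  'ca'
   6  s[0:],s[7:]  1  'c'
   7  s[7:],s[3:]  0  ''
   8  s[3:],s[2:]  1  'd'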